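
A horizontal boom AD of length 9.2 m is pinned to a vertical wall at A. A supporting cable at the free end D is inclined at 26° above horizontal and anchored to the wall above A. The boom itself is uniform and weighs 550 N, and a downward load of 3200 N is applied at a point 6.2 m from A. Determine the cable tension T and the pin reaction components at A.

ΣM about A: T·sin26°·9.2 − 550·4.6 − 3200·6.2 = 0 → T = 22370/(9.2·0.438371) = 5546.72 ≈ 5547 N.
ΣF_x = 0: A_x − T·cos26° = 0 → A_x = 5546.72 × 0.898794 = 4985 N.
ΣF_y = 0: A_y + T·sin26° − 550 − 3200 = 0 → A_y = 3750 − 5546.72 × 0.438371 = 1318 N.

T = 5547 N, A_x = 4985 N, A_y = 1318 N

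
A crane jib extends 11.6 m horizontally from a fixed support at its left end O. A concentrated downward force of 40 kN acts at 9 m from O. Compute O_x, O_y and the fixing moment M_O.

ΣF_x = 0: O_x = 0.
ΣF_y = 0: O_y − 40 = 0 → O_y = 40.00 kN.
ΣM about O: M_O − 40·9 = 0 → M_O = 360.0 kN·m.

O_x = 0, O_y = 40.00 kN, M_O = 360.0 kN·m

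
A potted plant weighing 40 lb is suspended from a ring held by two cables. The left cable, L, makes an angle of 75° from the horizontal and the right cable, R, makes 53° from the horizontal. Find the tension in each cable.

T_L = 30.55 lb, T_R = 13.14 lb

ΣF_x = 0: −T_L·cos75° + T_R·cos53° = 0 → T_R = 0.430064·T_L.
ΣF_y = 0: T_L·sin75° + T_R·sin53° = 40.
Substitute: T_L·(0.965926 + 0.430064·0.798636) = 40 → T_L = 30.5486 ≈ 30.55 lb.
Then T_R = 0.430064 × 30.5486 = 13.14 lb.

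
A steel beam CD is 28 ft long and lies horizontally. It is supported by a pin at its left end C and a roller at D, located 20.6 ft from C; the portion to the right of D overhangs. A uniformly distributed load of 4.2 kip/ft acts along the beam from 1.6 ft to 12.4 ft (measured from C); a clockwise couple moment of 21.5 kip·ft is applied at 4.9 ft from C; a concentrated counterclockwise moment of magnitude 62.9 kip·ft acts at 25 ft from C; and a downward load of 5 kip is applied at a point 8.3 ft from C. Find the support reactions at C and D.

C_x = 0, C_y = 34.94 kip, D_y = 15.42 kip

Resultant of the distributed load: 4.2 × 10.8 = 45.36 kip at 7 ft from C.
Taking moments about C: D_y·20.6 − (4.2·10.8)·7 − 21.5 + 62.9 − 5·8.3 = 0 → D_y = 317.62/20.6 = 15.4184 ≈ 15.42 kip.
ΣF_y = 0: C_y + 15.4184 − 4.2·10.8 − 5 = 0 → C_y = 34.94 kip.
ΣF_x = 0: no horizontal applied forces, so C_x = 0.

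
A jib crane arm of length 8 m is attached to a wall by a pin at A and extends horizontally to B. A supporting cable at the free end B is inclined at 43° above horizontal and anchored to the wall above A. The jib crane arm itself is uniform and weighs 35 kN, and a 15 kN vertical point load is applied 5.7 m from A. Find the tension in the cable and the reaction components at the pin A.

ΣM about A: T·sin43°·8 − 35·4 − 15·5.7 = 0 → T = 225.5/(8·0.681998) = 41.3308 ≈ 41.33 kN.
ΣF_x = 0: A_x − T·cos43° = 0 → A_x = 41.3308 × 0.731354 = 30.23 kN.
ΣF_y = 0: A_y + T·sin43° − 35 − 15 = 0 → A_y = 50 − 41.3308 × 0.681998 = 21.81 kN.

T = 41.33 kN, A_x = 30.23 kN, A_y = 21.81 kN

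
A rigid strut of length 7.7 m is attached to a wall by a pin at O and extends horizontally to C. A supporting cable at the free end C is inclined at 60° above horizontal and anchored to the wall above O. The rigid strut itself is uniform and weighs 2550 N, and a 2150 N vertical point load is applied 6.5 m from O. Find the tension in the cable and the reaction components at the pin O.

T = 3568 N, O_x = 1784 N, O_y = 1610 N

ΣM about O: T·sin60°·7.7 − 2550·3.85 − 2150·6.5 = 0 → T = 23792.5/(7.7·0.866025) = 3567.95 ≈ 3568 N.
ΣF_x = 0: O_x − T·cos60° = 0 → O_x = 3567.95 × 0.5 = 1784 N.
ΣF_y = 0: O_y + T·sin60° − 2550 − 2150 = 0 → O_y = 4700 − 3567.95 × 0.866025 = 1610 N.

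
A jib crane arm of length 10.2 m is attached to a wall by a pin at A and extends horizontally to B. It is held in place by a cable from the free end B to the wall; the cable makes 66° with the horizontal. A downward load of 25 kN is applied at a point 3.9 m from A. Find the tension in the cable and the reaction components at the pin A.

ΣM about A: T·sin66°·10.2 − 25·3.9 = 0 → T = 97.5/(10.2·0.913545) = 10.4634 ≈ 10.46 kN.
ΣF_x = 0: A_x − T·cos66° = 0 → A_x = 10.4634 × 0.406737 = 4.256 kN.
ΣF_y = 0: A_y + T·sin66° − 25 = 0 → A_y = 25 − 10.4634 × 0.913545 = 15.44 kN.

T = 10.46 kN, A_x = 4.256 kN, A_y = 15.44 kN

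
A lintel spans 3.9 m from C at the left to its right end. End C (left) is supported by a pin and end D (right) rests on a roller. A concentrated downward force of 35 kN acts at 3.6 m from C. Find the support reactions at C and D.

C_x = 0, C_y = 2.692 kN, D_y = 32.31 kN

Taking moments about C: D_y·3.9 − 35·3.6 = 0 → D_y = 126/3.9 = 32.3077 ≈ 32.31 kN.
ΣF_y = 0: C_y + 32.3077 − 35 = 0 → C_y = 2.692 kN.
ΣF_x = 0: no horizontal applied forces, so C_x = 0.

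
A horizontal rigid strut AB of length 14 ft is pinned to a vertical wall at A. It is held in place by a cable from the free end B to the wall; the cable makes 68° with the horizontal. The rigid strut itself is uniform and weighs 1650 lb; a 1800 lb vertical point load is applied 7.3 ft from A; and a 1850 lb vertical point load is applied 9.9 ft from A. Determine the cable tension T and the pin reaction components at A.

T = 3313 lb, A_x = 1241 lb, A_y = 2228 lb

ΣM about A: T·sin68°·14 − 1650·7 − 1800·7.3 − 1850·9.9 = 0 → T = 43005/(14·0.927184) = 3313.03 ≈ 3313 lb.
ΣF_x = 0: A_x − T·cos68° = 0 → A_x = 3313.03 × 0.374607 = 1241 lb.
ΣF_y = 0: A_y + T·sin68° − 1650 − 1800 − 1850 = 0 → A_y = 5300 − 3313.03 × 0.927184 = 2228 lb.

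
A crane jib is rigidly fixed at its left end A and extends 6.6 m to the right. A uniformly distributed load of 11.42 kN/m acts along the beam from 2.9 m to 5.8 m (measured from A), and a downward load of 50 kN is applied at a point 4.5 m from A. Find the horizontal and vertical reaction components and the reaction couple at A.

A_x = 0, A_y = 83.12 kN, M_A = 369.1 kN·m

Resultant of the distributed load: 11.42 × 2.9 = 33.118 kN at 4.35 m from A.
ΣF_x = 0: A_x = 0.
ΣF_y = 0: A_y − 11.42·2.9 − 50 = 0 → A_y = 83.12 kN.
ΣM about A: M_A − (11.42·2.9)·4.35 − 50·4.5 = 0 → M_A = 369.1 kN·m.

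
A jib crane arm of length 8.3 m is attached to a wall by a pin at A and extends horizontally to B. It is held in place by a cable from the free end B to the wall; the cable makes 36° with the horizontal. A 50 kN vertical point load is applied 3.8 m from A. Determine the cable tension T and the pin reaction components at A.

ΣM about A: T·sin36°·8.3 − 50·3.8 = 0 → T = 190/(8.3·0.587785) = 38.9455 ≈ 38.95 kN.
ΣF_x = 0: A_x − T·cos36° = 0 → A_x = 38.9455 × 0.809017 = 31.51 kN.
ΣF_y = 0: A_y + T·sin36° − 50 = 0 → A_y = 50 − 38.9455 × 0.587785 = 27.11 kN.

T = 38.95 kN, A_x = 31.51 kN, A_y = 27.11 kN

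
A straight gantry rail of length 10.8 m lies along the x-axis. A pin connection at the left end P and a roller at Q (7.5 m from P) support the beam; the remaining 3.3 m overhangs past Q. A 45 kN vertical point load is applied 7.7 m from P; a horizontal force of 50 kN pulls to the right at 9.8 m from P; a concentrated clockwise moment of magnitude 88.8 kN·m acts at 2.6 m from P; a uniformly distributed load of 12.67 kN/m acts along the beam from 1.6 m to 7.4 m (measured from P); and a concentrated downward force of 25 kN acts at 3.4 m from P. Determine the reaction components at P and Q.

Resultant of the distributed load: 12.67 × 5.8 = 73.486 kN at 4.5 m from P.
ΣM about P: Q_y·7.5 − 45·7.7 − 88.8 − (12.67·5.8)·4.5 − 25·3.4 = 0 → Q_y = 850.987/7.5 = 113.465 ≈ 113.5 kN.
ΣF_y = 0: P_y + 113.465 − 45 − 12.67·5.8 − 25 = 0 → P_y = 30.02 kN.
ΣF_x = 0: P_x + 50 = 0 → P_x = -50.00 kN.

P_x = -50.00 kN, P_y = 30.02 kN, Q_y = 113.5 kN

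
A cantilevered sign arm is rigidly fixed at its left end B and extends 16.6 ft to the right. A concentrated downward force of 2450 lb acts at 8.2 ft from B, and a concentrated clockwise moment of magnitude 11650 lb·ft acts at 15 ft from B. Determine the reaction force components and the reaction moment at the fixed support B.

B_x = 0, B_y = 2450 lb, M_B = 31740 lb·ft

ΣF_x = 0: B_x = 0.
ΣF_y = 0: B_y − 2450 = 0 → B_y = 2450 lb.
ΣM about B: M_B − 2450·8.2 − 11650 = 0 → M_B = 31740 lb·ft.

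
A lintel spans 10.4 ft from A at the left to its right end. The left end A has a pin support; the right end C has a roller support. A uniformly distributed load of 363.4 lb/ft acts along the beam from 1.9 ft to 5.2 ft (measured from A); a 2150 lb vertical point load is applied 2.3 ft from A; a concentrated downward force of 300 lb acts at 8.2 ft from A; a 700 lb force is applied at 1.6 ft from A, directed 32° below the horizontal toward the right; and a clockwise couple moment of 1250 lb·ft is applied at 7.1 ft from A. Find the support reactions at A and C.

A_x = -593.6 lb, A_y = 2722 lb, C_y = 1299 lb

Resultant of the distributed load: 363.4 × 3.3 = 1199.22 lb at 3.55 ft from A.
ΣM about A: C_y·10.4 − (363.4·3.3)·3.55 − 2150·2.3 − 300·8.2 − 700·sin32°·1.6 − 1250 = 0 → C_y = 13505.7/10.4 = 1298.62 ≈ 1299 lb.
ΣF_y = 0: A_y + 1298.62 − 363.4·3.3 − 2150 − 300 − 700·sin32° = 0 → A_y = 2722 lb.
ΣF_x = 0: A_x + 700·cos32° = 0 → A_x = -593.6 lb.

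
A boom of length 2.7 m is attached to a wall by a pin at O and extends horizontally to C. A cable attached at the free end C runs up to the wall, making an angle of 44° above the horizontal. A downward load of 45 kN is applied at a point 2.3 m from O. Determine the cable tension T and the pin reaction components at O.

T = 55.18 kN, O_x = 39.70 kN, O_y = 6.667 kN

ΣM about O: T·sin44°·2.7 − 45·2.3 = 0 → T = 103.5/(2.7·0.694658) = 55.183 ≈ 55.18 kN.
ΣF_x = 0: O_x − T·cos44° = 0 → O_x = 55.183 × 0.71934 = 39.70 kN.
ΣF_y = 0: O_y + T·sin44° − 45 = 0 → O_y = 45 − 55.183 × 0.694658 = 6.667 kN.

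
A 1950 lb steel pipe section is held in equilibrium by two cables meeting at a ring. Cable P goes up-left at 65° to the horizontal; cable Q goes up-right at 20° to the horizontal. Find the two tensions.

T_P = 1839 lb, T_Q = 827.3 lb

ΣF_x = 0: −T_P·cos65° + T_Q·cos20° = 0 → T_Q = 0.449741·T_P.
ΣF_y = 0: T_P·sin65° + T_Q·sin20° = 1950.
Substitute: T_P·(0.906308 + 0.449741·0.34202) = 1950 → T_P = 1839.4 ≈ 1839 lb.
Then T_Q = 0.449741 × 1839.4 = 827.3 lb.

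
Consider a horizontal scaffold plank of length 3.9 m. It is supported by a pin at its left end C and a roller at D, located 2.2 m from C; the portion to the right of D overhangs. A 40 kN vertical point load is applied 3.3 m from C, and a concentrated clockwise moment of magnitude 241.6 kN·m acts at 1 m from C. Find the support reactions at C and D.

C_x = 0, C_y = -129.8 kN, D_y = 169.8 kN

ΣM about C: D_y·2.2 − 40·3.3 − 241.6 = 0 → D_y = 373.6/2.2 = 169.818 ≈ 169.8 kN.
ΣF_y = 0: C_y + 169.818 − 40 = 0 → C_y = -129.8 kN.
ΣF_x = 0: no horizontal applied forces, so C_x = 0.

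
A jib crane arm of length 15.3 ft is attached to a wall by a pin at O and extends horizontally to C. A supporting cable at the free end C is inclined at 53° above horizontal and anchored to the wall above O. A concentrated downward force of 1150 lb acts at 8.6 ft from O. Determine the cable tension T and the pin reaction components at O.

ΣM about O: T·sin53°·15.3 − 1150·8.6 = 0 → T = 9890/(15.3·0.798636) = 809.387 ≈ 809.4 lb.
ΣF_x = 0: O_x − T·cos53° = 0 → O_x = 809.387 × 0.601815 = 487.1 lb.
ΣF_y = 0: O_y + T·sin53° − 1150 = 0 → O_y = 1150 − 809.387 × 0.798636 = 503.6 lb.

T = 809.4 lb, O_x = 487.1 lb, O_y = 503.6 lb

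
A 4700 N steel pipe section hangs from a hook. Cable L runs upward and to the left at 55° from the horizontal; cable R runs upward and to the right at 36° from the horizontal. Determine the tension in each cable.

T_L = 3803 N, T_R = 2696 N

ΣF_x = 0: −T_L·cos55° + T_R·cos36° = 0 → T_R = 0.708979·T_L.
ΣF_y = 0: T_L·sin55° + T_R·sin36° = 4700.
Substitute: T_L·(0.819152 + 0.708979·0.587785) = 4700 → T_L = 3802.96 ≈ 3803 N.
Then T_R = 0.708979 × 3802.96 = 2696 N.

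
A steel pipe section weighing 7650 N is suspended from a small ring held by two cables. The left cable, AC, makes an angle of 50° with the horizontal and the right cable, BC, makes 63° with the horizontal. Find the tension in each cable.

ΣF_x = 0: −T_AC·cos50° + T_BC·cos63° = 0 → T_BC = 1.41586·T_AC.
ΣF_y = 0: T_AC·sin50° + T_BC·sin63° = 7650.
Substitute: T_AC·(0.766044 + 1.41586·0.891007) = 7650 → T_AC = 3772.96 ≈ 3773 N.
Then T_BC = 1.41586 × 3772.96 = 5342 N.

T_AC = 3773 N, T_BC = 5342 N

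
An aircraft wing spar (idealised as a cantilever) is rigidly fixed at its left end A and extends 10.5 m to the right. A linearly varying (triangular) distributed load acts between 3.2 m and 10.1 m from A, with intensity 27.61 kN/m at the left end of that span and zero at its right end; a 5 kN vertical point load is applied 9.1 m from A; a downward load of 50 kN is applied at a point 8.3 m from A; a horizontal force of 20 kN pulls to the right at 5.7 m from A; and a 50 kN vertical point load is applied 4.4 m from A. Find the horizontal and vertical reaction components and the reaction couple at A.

A_x = -20.00 kN, A_y = 200.3 kN, M_A = 1204 kN·m

Resultant of the triangular load: ½ × 27.61 × 6.9 = 95.2545 kN, acting at 5.5 m from A (one-third of the span from the peak).
ΣF_x = 0: A_x + 20 = 0 → A_x = -20.00 kN.
ΣF_y = 0: A_y − ½·27.61·6.9 − 5 − 50 − 50 = 0 → A_y = 200.3 kN.
ΣM about A: M_A − (½·27.61·6.9)·5.5 − 5·9.1 − 50·8.3 − 50·4.4 = 0 → M_A = 1204 kN·m.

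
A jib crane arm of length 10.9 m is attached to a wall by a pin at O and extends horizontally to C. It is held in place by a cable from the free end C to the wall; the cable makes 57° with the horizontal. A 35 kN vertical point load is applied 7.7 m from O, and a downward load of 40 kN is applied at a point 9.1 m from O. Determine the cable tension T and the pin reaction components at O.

ΣM about O: T·sin57°·10.9 − 35·7.7 − 40·9.1 = 0 → T = 633.5/(10.9·0.838671) = 69.2992 ≈ 69.30 kN.
ΣF_x = 0: O_x − T·cos57° = 0 → O_x = 69.2992 × 0.544639 = 37.74 kN.
ΣF_y = 0: O_y + T·sin57° − 35 − 40 = 0 → O_y = 75 − 69.2992 × 0.838671 = 16.88 kN.

T = 69.30 kN, O_x = 37.74 kN, O_y = 16.88 kN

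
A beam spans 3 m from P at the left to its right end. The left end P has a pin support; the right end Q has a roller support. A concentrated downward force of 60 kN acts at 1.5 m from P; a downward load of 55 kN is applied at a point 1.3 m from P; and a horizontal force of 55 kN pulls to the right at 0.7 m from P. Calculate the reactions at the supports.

Taking moments about P: Q_y·3 − 60·1.5 − 55·1.3 = 0 → Q_y = 161.5/3 = 53.8333 ≈ 53.83 kN.
ΣF_y = 0: P_y + 53.8333 − 60 − 55 = 0 → P_y = 61.17 kN.
ΣF_x = 0: P_x + 55 = 0 → P_x = -55.00 kN.

P_x = -55.00 kN, P_y = 61.17 kN, Q_y = 53.83 kN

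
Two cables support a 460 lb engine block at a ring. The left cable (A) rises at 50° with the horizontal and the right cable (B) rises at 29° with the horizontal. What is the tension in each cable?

ΣF_x = 0: −T_A·cos50° + T_B·cos29° = 0 → T_B = 0.734934·T_A.
ΣF_y = 0: T_A·sin50° + T_B·sin29° = 460.
Substitute: T_A·(0.766044 + 0.734934·0.48481) = 460 → T_A = 409.855 ≈ 409.9 lb.
Then T_B = 0.734934 × 409.855 = 301.2 lb.

T_A = 409.9 lb, T_B = 301.2 lb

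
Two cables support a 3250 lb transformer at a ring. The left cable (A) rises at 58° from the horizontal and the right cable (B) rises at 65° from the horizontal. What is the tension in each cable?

T_A = 1638 lb, T_B = 2054 lb

ΣF_x = 0: −T_A·cos58° + T_B·cos65° = 0 → T_B = 1.2539·T_A.
ΣF_y = 0: T_A·sin58° + T_B·sin65° = 3250.
Substitute: T_A·(0.848048 + 1.2539·0.906308) = 3250 → T_A = 1637.72 ≈ 1638 lb.
Then T_B = 1.2539 × 1637.72 = 2054 lb.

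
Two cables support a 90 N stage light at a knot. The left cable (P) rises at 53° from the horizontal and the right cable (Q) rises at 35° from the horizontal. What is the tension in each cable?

ΣF_x = 0: −T_P·cos53° + T_Q·cos35° = 0 → T_Q = 0.73468·T_P.
ΣF_y = 0: T_P·sin53° + T_Q·sin35° = 90.
Substitute: T_P·(0.798636 + 0.73468·0.573576) = 90 → T_P = 73.7686 ≈ 73.77 N.
Then T_Q = 0.73468 × 73.7686 = 54.20 N.

T_P = 73.77 N, T_Q = 54.20 N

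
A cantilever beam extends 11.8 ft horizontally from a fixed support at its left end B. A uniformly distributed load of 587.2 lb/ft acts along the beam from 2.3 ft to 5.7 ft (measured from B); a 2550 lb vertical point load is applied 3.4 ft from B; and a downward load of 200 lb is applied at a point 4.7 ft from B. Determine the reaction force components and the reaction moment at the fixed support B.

B_x = 0, B_y = 4746 lb, M_B = 17600 lb·ft

Resultant of the distributed load: 587.2 × 3.4 = 1996.48 lb at 4 ft from B.
ΣF_x = 0: B_x = 0.
ΣF_y = 0: B_y − 587.2·3.4 − 2550 − 200 = 0 → B_y = 4746 lb.
ΣM about B: M_B − (587.2·3.4)·4 − 2550·3.4 − 200·4.7 = 0 → M_B = 17600 lb·ft.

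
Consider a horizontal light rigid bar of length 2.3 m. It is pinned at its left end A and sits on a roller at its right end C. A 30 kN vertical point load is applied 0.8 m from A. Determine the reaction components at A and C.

Taking moments about A: C_y·2.3 − 30·0.8 = 0 → C_y = 24/2.3 = 10.4348 ≈ 10.43 kN.
ΣF_y = 0: A_y + 10.4348 − 30 = 0 → A_y = 19.57 kN.
ΣF_x = 0: no horizontal applied forces, so A_x = 0.

A_x = 0, A_y = 19.57 kN, C_y = 10.43 kN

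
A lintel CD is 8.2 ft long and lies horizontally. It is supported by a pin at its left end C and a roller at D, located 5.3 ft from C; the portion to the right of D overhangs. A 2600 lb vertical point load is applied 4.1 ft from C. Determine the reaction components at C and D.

Moments about C: D_y·5.3 − 2600·4.1 = 0 → D_y = 10660/5.3 = 2011.32 ≈ 2011 lb.
ΣF_y = 0: C_y + 2011.32 − 2600 = 0 → C_y = 588.7 lb.
ΣF_x = 0: no horizontal applied forces, so C_x = 0.

C_x = 0, C_y = 588.7 lb, D_y = 2011 lb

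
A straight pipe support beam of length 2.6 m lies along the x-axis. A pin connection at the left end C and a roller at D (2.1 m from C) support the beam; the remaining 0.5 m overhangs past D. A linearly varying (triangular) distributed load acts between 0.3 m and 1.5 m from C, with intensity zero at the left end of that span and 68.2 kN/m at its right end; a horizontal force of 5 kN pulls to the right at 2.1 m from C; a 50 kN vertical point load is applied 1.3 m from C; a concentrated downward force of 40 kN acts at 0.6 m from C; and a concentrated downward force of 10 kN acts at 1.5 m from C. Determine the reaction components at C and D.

C_x = -5.000 kN, C_y = 69.96 kN, D_y = 70.96 kN

Resultant of the triangular load: ½ × 68.2 × 1.2 = 40.92 kN, acting at 1.1 m from C (one-third of the span from the peak).
ΣM about C: D_y·2.1 − (½·68.2·1.2)·1.1 − 50·1.3 − 40·0.6 − 10·1.5 = 0 → D_y = 149.012/2.1 = 70.9581 ≈ 70.96 kN.
ΣF_y = 0: C_y + 70.9581 − ½·68.2·1.2 − 50 − 40 − 10 = 0 → C_y = 69.96 kN.
ΣF_x = 0: C_x + 5 = 0 → C_x = -5.000 kN.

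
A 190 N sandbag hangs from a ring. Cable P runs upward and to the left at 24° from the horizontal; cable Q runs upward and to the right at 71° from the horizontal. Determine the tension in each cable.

ΣF_x = 0: −T_P·cos24° + T_Q·cos71° = 0 → T_Q = 2.806·T_P.
ΣF_y = 0: T_P·sin24° + T_Q·sin71° = 190.
Substitute: T_P·(0.406737 + 2.806·0.945519) = 190 → T_P = 62.0943 ≈ 62.09 N.
Then T_Q = 2.806 × 62.0943 = 174.2 N.

T_P = 62.09 N, T_Q = 174.2 N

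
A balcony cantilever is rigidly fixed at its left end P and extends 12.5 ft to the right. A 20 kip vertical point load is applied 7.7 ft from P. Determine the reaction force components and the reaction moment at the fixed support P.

P_x = 0, P_y = 20.00 kip, M_P = 154.0 kip·ft

ΣF_x = 0: P_x = 0.
ΣF_y = 0: P_y − 20 = 0 → P_y = 20.00 kip.
ΣM about P: M_P − 20·7.7 = 0 → M_P = 154.0 kip·ft.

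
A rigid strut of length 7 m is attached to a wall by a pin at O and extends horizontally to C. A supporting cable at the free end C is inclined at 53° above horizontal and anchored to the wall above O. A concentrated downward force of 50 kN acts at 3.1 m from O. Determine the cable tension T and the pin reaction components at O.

T = 27.73 kN, O_x = 16.69 kN, O_y = 27.86 kN

ΣM about O: T·sin53°·7 − 50·3.1 = 0 → T = 155/(7·0.798636) = 27.7258 ≈ 27.73 kN.
ΣF_x = 0: O_x − T·cos53° = 0 → O_x = 27.7258 × 0.601815 = 16.69 kN.
ΣF_y = 0: O_y + T·sin53° − 50 = 0 → O_y = 50 − 27.7258 × 0.798636 = 27.86 kN.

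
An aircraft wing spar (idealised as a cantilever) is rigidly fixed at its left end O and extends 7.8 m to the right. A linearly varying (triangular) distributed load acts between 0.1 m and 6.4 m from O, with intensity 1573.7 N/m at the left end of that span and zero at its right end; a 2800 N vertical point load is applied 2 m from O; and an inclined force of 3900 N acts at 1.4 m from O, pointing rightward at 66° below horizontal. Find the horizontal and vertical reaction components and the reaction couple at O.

Resultant of the triangular load: ½ × 1573.7 × 6.3 = 4957.155 N, acting at 2.2 m from O (one-third of the span from the peak).
ΣF_x = 0: O_x + 3900·cos66° = 0 → O_x = -1586 N.
ΣF_y = 0: O_y − ½·1573.7·6.3 − 2800 − 3900·sin66° = 0 → O_y = 11320 N.
ΣM about O: M_O − (½·1573.7·6.3)·2.2 − 2800·2 − 3900·sin66°·1.4 = 0 → M_O = 21490 N·m.

O_x = -1586 N, O_y = 11320 N, M_O = 21490 N·m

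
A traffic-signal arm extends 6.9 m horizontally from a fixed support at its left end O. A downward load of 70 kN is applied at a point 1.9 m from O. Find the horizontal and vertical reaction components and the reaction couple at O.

ΣF_x = 0: O_x = 0.
ΣF_y = 0: O_y − 70 = 0 → O_y = 70.00 kN.
ΣM about O: M_O − 70·1.9 = 0 → M_O = 133.0 kN·m.

O_x = 0, O_y = 70.00 kN, M_O = 133.0 kN·m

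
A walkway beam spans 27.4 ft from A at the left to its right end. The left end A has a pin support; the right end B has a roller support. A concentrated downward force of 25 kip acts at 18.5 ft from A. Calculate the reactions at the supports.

Taking moments about A: B_y·27.4 − 25·18.5 = 0 → B_y = 462.5/27.4 = 16.8796 ≈ 16.88 kip.
ΣF_y = 0: A_y + 16.8796 − 25 = 0 → A_y = 8.120 kip.
ΣF_x = 0: no horizontal applied forces, so A_x = 0.

A_x = 0, A_y = 8.120 kip, B_y = 16.88 kip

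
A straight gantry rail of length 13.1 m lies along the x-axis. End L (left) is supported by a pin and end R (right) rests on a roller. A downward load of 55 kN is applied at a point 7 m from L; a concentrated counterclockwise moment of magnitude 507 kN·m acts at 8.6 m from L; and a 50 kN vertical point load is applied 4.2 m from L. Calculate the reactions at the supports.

ΣM about L: R_y·13.1 − 55·7 + 507 − 50·4.2 = 0 → R_y = 88/13.1 = 6.71756 ≈ 6.718 kN.
ΣF_y = 0: L_y + 6.71756 − 55 − 50 = 0 → L_y = 98.28 kN.
ΣF_x = 0: no horizontal applied forces, so L_x = 0.

L_x = 0, L_y = 98.28 kN, R_y = 6.718 kN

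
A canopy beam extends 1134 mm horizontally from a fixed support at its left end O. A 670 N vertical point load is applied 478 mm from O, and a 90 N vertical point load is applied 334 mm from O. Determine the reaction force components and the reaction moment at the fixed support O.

ΣF_x = 0: O_x = 0.
ΣF_y = 0: O_y − 670 − 90 = 0 → O_y = 760.0 N.
ΣM about O: M_O − 670·478 − 90·334 = 0 → M_O = 350300 N·mm.

O_x = 0, O_y = 760.0 N, M_O = 350300 N·mm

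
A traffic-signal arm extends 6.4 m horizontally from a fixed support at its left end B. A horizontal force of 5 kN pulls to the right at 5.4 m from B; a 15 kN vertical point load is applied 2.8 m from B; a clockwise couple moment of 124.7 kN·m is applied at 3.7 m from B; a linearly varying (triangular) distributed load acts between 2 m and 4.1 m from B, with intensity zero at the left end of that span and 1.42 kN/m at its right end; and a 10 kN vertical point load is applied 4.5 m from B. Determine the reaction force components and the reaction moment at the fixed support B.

B_x = -5.000 kN, B_y = 26.49 kN, M_B = 216.8 kN·m

Resultant of the triangular load: ½ × 1.42 × 2.1 = 1.491 kN, acting at 3.4 m from B (one-third of the span from the peak).
ΣF_x = 0: B_x + 5 = 0 → B_x = -5.000 kN.
ΣF_y = 0: B_y − 15 − ½·1.42·2.1 − 10 = 0 → B_y = 26.49 kN.
ΣM about B: M_B − 15·2.8 − 124.7 − (½·1.42·2.1)·3.4 − 10·4.5 = 0 → M_B = 216.8 kN·m.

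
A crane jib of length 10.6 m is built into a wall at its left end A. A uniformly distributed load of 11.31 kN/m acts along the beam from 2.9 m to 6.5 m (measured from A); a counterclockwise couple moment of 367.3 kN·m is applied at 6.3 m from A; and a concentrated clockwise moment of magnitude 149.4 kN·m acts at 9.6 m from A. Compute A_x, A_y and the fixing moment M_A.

A_x = 0, A_y = 40.72 kN, M_A = -26.53 kN·m

Resultant of the distributed load: 11.31 × 3.6 = 40.716 kN at 4.7 m from A.
ΣF_x = 0: A_x = 0.
ΣF_y = 0: A_y − 11.31·3.6 = 0 → A_y = 40.72 kN.
ΣM about A: M_A − (11.31·3.6)·4.7 + 367.3 − 149.4 = 0 → M_A = -26.53 kN·m.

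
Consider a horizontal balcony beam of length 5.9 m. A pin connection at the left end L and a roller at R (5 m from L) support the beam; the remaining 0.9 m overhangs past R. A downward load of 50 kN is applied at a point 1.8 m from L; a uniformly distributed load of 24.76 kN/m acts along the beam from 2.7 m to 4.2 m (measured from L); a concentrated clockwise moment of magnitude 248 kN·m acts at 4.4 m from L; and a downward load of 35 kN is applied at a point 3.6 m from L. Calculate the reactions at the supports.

Resultant of the distributed load: 24.76 × 1.5 = 37.14 kN at 3.45 m from L.
Moments about L: R_y·5 − 50·1.8 − (24.76·1.5)·3.45 − 248 − 35·3.6 = 0 → R_y = 592.133/5 = 118.427 ≈ 118.4 kN.
ΣF_y = 0: L_y + 118.427 − 50 − 24.76·1.5 − 35 = 0 → L_y = 3.713 kN.
ΣF_x = 0: no horizontal applied forces, so L_x = 0.

L_x = 0, L_y = 3.713 kN, R_y = 118.4 kN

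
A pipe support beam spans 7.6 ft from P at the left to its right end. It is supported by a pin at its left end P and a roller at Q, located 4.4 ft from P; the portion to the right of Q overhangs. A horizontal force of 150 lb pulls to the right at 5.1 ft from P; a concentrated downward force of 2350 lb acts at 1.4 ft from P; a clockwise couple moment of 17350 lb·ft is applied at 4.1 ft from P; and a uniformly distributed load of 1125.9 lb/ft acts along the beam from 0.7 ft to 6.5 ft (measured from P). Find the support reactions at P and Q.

P_x = -150.0 lb, P_y = -1154 lb, Q_y = 10030 lb

Resultant of the distributed load: 1125.9 × 5.8 = 6530.22 lb at 3.6 ft from P.
Moments about P: Q_y·4.4 − 2350·1.4 − 17350 − (1125.9·5.8)·3.6 = 0 → Q_y = 44148.792/4.4 = 10033.8 ≈ 10030 lb.
ΣF_y = 0: P_y + 10033.8 − 2350 − 1125.9·5.8 = 0 → P_y = -1154 lb.
ΣF_x = 0: P_x + 150 = 0 → P_x = -150.0 lb.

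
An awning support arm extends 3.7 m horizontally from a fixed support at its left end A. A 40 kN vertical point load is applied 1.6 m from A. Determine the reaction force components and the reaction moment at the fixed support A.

A_x = 0, A_y = 40.00 kN, M_A = 64.00 kN·m

ΣF_x = 0: A_x = 0.
ΣF_y = 0: A_y − 40 = 0 → A_y = 40.00 kN.
ΣM about A: M_A − 40·1.6 = 0 → M_A = 64.00 kN·m.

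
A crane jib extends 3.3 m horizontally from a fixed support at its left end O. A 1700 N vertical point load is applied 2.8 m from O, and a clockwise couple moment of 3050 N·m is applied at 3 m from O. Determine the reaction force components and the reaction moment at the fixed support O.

O_x = 0, O_y = 1700 N, M_O = 7810 N·m

ΣF_x = 0: O_x = 0.
ΣF_y = 0: O_y − 1700 = 0 → O_y = 1700 N.
ΣM about O: M_O − 1700·2.8 − 3050 = 0 → M_O = 7810 N·m.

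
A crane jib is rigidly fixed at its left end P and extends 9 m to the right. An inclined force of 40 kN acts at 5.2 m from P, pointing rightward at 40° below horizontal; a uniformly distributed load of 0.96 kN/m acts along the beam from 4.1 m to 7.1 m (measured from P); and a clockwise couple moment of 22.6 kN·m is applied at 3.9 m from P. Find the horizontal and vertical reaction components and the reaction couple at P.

P_x = -30.64 kN, P_y = 28.59 kN, M_P = 172.4 kN·m

Resultant of the distributed load: 0.96 × 3 = 2.88 kN at 5.6 m from P.
ΣF_x = 0: P_x + 40·cos40° = 0 → P_x = -30.64 kN.
ΣF_y = 0: P_y − 40·sin40° − 0.96·3 = 0 → P_y = 28.59 kN.
ΣM about P: M_P − 40·sin40°·5.2 − (0.96·3)·5.6 − 22.6 = 0 → M_P = 172.4 kN·m.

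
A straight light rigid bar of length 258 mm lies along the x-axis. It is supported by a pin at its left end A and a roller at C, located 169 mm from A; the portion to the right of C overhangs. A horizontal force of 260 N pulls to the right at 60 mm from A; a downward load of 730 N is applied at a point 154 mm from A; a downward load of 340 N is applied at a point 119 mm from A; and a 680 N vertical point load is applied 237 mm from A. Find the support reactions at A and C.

A_x = -260.0 N, A_y = -108.2 N, C_y = 1858 N

Taking moments about A: C_y·169 − 730·154 − 340·119 − 680·237 = 0 → C_y = 314040/169 = 1858.22 ≈ 1858 N.
ΣF_y = 0: A_y + 1858.22 − 730 − 340 − 680 = 0 → A_y = -108.2 N.
ΣF_x = 0: A_x + 260 = 0 → A_x = -260.0 N.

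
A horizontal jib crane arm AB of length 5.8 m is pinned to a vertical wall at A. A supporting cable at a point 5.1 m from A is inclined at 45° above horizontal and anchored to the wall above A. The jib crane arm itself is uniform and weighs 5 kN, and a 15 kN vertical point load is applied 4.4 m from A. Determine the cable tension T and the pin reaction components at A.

ΣM about A: T·sin45°·5.1 − 5·2.9 − 15·4.4 = 0 → T = 80.5/(5.1·0.707107) = 22.3224 ≈ 22.32 kN.
ΣF_x = 0: A_x − T·cos45° = 0 → A_x = 22.3224 × 0.707107 = 15.78 kN.
ΣF_y = 0: A_y + T·sin45° − 5 − 15 = 0 → A_y = 20 − 22.3224 × 0.707107 = 4.216 kN.

T = 22.32 kN, A_x = 15.78 kN, A_y = 4.216 kN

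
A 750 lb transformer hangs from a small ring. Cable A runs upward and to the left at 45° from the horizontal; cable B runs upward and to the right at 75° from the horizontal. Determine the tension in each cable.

T_A = 224.1 lb, T_B = 612.4 lb

ΣF_x = 0: −T_A·cos45° + T_B·cos75° = 0 → T_B = 2.73205·T_A.
ΣF_y = 0: T_A·sin45° + T_B·sin75° = 750.
Substitute: T_A·(0.707107 + 2.73205·0.965926) = 750 → T_A = 224.144 ≈ 224.1 lb.
Then T_B = 2.73205 × 224.144 = 612.4 lb.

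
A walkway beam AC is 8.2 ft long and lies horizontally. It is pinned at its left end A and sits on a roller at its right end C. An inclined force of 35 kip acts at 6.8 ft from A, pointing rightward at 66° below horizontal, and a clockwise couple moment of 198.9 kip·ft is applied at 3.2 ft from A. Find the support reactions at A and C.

ΣM about A: C_y·8.2 − 35·sin66°·6.8 − 198.9 = 0 → C_y = 416.324/8.2 = 50.7712 ≈ 50.77 kip.
ΣF_y = 0: A_y + 50.7712 − 35·sin66° = 0 → A_y = -18.80 kip.
ΣF_x = 0: A_x + 35·cos66° = 0 → A_x = -14.24 kip.

A_x = -14.24 kip, A_y = -18.80 kip, C_y = 50.77 kip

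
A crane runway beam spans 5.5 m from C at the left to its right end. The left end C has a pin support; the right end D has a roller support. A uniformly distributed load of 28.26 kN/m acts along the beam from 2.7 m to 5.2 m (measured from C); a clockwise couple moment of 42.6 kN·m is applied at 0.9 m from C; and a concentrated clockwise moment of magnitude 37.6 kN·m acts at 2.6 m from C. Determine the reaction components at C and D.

Resultant of the distributed load: 28.26 × 2.5 = 70.65 kN at 3.95 m from C.
ΣM about C: D_y·5.5 − (28.26·2.5)·3.95 − 42.6 − 37.6 = 0 → D_y = 359.2675/5.5 = 65.3214 ≈ 65.32 kN.
ΣF_y = 0: C_y + 65.3214 − 28.26·2.5 = 0 → C_y = 5.329 kN.
ΣF_x = 0: no horizontal applied forces, so C_x = 0.

C_x = 0, C_y = 5.329 kN, D_y = 65.32 kN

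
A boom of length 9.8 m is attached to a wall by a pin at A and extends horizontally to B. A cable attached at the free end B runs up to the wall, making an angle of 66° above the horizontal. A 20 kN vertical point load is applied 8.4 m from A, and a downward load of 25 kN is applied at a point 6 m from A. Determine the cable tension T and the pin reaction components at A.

ΣM about A: T·sin66°·9.8 − 20·8.4 − 25·6 = 0 → T = 318/(9.8·0.913545) = 35.5198 ≈ 35.52 kN.
ΣF_x = 0: A_x − T·cos66° = 0 → A_x = 35.5198 × 0.406737 = 14.45 kN.
ΣF_y = 0: A_y + T·sin66° − 20 − 25 = 0 → A_y = 45 − 35.5198 × 0.913545 = 12.55 kN.

T = 35.52 kN, A_x = 14.45 kN, A_y = 12.55 kN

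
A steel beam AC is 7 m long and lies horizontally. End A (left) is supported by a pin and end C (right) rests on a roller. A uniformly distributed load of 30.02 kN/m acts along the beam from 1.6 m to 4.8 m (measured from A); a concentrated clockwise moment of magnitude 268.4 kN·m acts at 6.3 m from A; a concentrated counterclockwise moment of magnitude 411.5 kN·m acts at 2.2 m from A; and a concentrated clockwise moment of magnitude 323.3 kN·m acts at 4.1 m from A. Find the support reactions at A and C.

A_x = 0, A_y = 26.41 kN, C_y = 69.66 kN

Resultant of the distributed load: 30.02 × 3.2 = 96.064 kN at 3.2 m from A.
Taking moments about A: C_y·7 − (30.02·3.2)·3.2 − 268.4 + 411.5 − 323.3 = 0 → C_y = 487.6048/7 = 69.6578 ≈ 69.66 kN.
ΣF_y = 0: A_y + 69.6578 − 30.02·3.2 = 0 → A_y = 26.41 kN.
ΣF_x = 0: no horizontal applied forces, so A_x = 0.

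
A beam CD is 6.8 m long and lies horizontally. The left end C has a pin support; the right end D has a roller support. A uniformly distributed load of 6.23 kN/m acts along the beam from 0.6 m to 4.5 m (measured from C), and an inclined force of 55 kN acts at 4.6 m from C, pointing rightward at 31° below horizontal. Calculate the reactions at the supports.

C_x = -47.14 kN, C_y = 24.35 kN, D_y = 28.27 kN

Resultant of the distributed load: 6.23 × 3.9 = 24.297 kN at 2.55 m from C.
Taking moments about C: D_y·6.8 − (6.23·3.9)·2.55 − 55·sin31°·4.6 = 0 → D_y = 192.262/6.8 = 28.2738 ≈ 28.27 kN.
ΣF_y = 0: C_y + 28.2738 − 6.23·3.9 − 55·sin31° = 0 → C_y = 24.35 kN.
ΣF_x = 0: C_x + 55·cos31° = 0 → C_x = -47.14 kN.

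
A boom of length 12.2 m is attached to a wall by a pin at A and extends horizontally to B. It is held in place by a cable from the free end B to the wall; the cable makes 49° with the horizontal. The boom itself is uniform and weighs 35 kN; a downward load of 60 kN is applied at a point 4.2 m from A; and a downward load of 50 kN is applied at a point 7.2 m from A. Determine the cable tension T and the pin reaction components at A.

T = 89.66 kN, A_x = 58.82 kN, A_y = 77.34 kN

ΣM about A: T·sin49°·12.2 − 35·6.1 − 60·4.2 − 50·7.2 = 0 → T = 825.5/(12.2·0.75471) = 89.6555 ≈ 89.66 kN.
ΣF_x = 0: A_x − T·cos49° = 0 → A_x = 89.6555 × 0.656059 = 58.82 kN.
ΣF_y = 0: A_y + T·sin49° − 35 − 60 − 50 = 0 → A_y = 145 − 89.6555 × 0.75471 = 77.34 kN.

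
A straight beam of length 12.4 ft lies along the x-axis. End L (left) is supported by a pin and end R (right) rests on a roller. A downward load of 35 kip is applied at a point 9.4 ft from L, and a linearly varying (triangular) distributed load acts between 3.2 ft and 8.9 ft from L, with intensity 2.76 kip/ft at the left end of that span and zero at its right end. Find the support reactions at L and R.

Resultant of the triangular load: ½ × 2.76 × 5.7 = 7.866 kip, acting at 5.1 ft from L (one-third of the span from the peak).
ΣM about L: R_y·12.4 − 35·9.4 − (½·2.76·5.7)·5.1 = 0 → R_y = 369.1166/12.4 = 29.7675 ≈ 29.77 kip.
ΣF_y = 0: L_y + 29.7675 − 35 − ½·2.76·5.7 = 0 → L_y = 13.10 kip.
ΣF_x = 0: no horizontal applied forces, so L_x = 0.

L_x = 0, L_y = 13.10 kip, R_y = 29.77 kip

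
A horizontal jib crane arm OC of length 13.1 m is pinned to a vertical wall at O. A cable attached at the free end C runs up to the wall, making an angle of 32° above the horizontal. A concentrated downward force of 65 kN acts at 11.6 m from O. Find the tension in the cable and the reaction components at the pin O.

ΣM about O: T·sin32°·13.1 − 65·11.6 = 0 → T = 754/(13.1·0.529919) = 108.615 ≈ 108.6 kN.
ΣF_x = 0: O_x − T·cos32° = 0 → O_x = 108.615 × 0.848048 = 92.11 kN.
ΣF_y = 0: O_y + T·sin32° − 65 = 0 → O_y = 65 − 108.615 × 0.529919 = 7.443 kN.

T = 108.6 kN, O_x = 92.11 kN, O_y = 7.443 kN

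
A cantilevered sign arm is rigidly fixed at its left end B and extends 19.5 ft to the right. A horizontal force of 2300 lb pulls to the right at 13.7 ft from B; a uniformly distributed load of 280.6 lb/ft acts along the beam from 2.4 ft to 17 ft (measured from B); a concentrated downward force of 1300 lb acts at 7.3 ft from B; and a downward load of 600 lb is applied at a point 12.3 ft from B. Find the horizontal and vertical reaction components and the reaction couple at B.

B_x = -2300 lb, B_y = 5997 lb, M_B = 56610 lb·ft

Resultant of the distributed load: 280.6 × 14.6 = 4096.76 lb at 9.7 ft from B.
ΣF_x = 0: B_x + 2300 = 0 → B_x = -2300 lb.
ΣF_y = 0: B_y − 280.6·14.6 − 1300 − 600 = 0 → B_y = 5997 lb.
ΣM about B: M_B − (280.6·14.6)·9.7 − 1300·7.3 − 600·12.3 = 0 → M_B = 56610 lb·ft.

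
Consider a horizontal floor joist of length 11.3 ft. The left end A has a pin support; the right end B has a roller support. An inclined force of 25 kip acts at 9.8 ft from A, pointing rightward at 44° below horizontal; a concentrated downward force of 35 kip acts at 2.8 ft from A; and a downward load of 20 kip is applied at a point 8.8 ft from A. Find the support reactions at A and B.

Moments about A: B_y·11.3 − 25·sin44°·9.8 − 35·2.8 − 20·8.8 = 0 → B_y = 444.191/11.3 = 39.3089 ≈ 39.31 kip.
ΣF_y = 0: A_y + 39.3089 − 25·sin44° − 35 − 20 = 0 → A_y = 33.06 kip.
ΣF_x = 0: A_x + 25·cos44° = 0 → A_x = -17.98 kip.

A_x = -17.98 kip, A_y = 33.06 kip, B_y = 39.31 kip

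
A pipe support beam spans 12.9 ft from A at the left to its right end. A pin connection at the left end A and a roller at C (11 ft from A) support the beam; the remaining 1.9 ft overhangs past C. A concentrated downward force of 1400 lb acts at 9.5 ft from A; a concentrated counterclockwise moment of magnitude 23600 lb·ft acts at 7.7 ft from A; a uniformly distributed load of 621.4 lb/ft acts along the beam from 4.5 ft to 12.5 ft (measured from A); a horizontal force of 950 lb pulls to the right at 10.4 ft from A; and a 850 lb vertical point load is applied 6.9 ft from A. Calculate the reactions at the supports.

A_x = -950.0 lb, A_y = 3783 lb, C_y = 3438 lb

Resultant of the distributed load: 621.4 × 8 = 4971.2 lb at 8.5 ft from A.
ΣM about A: C_y·11 − 1400·9.5 + 23600 − (621.4·8)·8.5 − 850·6.9 = 0 → C_y = 37820.2/11 = 3438.2 ≈ 3438 lb.
ΣF_y = 0: A_y + 3438.2 − 1400 − 621.4·8 − 850 = 0 → A_y = 3783 lb.
ΣF_x = 0: A_x + 950 = 0 → A_x = -950.0 lb.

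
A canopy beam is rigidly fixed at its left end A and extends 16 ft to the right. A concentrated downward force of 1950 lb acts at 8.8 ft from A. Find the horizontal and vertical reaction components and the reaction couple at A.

A_x = 0, A_y = 1950 lb, M_A = 17160 lb·ft

ΣF_x = 0: A_x = 0.
ΣF_y = 0: A_y − 1950 = 0 → A_y = 1950 lb.
ΣM about A: M_A − 1950·8.8 = 0 → M_A = 17160 lb·ft.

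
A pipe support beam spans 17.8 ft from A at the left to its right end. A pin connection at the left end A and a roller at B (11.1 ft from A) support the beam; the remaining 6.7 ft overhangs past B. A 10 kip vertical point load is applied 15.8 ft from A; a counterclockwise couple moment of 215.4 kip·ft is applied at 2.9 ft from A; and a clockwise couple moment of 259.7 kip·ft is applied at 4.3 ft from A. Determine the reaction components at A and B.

Moments about A: B_y·11.1 − 10·15.8 + 215.4 − 259.7 = 0 → B_y = 202.3/11.1 = 18.2252 ≈ 18.23 kip.
ΣF_y = 0: A_y + 18.2252 − 10 = 0 → A_y = -8.225 kip.
ΣF_x = 0: no horizontal applied forces, so A_x = 0.

A_x = 0, A_y = -8.225 kip, B_y = 18.23 kip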